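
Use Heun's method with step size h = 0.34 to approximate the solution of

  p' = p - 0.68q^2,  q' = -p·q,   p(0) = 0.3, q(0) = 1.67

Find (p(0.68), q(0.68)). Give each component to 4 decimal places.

Heun on (p,q): k1 = f(t_n, state_n); k2 = f(t_n + h, state_n + h·k1); state_{n+1} = state_n + (h/2)·(k1 + k2).
0.000000: (0.300000, 1.670000)
  k1 = (-1.596452, -0.501000)
  predictor → (-0.242794, 1.499660)
  k2 = (-1.772100, 0.364108)
  → (-0.272654, 1.646728)
0.340000: (-0.272654, 1.646728)
  k1 = (-2.116620, 0.448987)
  predictor → (-0.992305, 1.799384)
  k2 = (-3.193997, 1.785537)
  → (-1.175459, 2.026597)
(p(0.68), q(0.68)) ≈ (-1.1755, 2.0266)

-1.1755, 2.0266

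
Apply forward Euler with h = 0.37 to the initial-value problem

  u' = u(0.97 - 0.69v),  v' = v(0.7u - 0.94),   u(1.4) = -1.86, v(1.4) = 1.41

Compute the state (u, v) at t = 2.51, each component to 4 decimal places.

Euler on (u,v): u_{n+1} = u_n + h·u', v_{n+1} = v_n + h·v'.
1.400000: (-1.860000, 1.410000); f=(0.005394, -3.161220) → (-1.858004, 0.240349)
1.770000: (-1.858004, 0.240349); f=(-1.494132, -0.538526) → (-2.410833, 0.041094)
2.140000: (-2.410833, 0.041094); f=(-2.270149, -0.107978) → (-3.250788, 0.001142)
(u(2.51), v(2.51)) ≈ (-3.2508, 0.0011)

-3.2508, 0.0011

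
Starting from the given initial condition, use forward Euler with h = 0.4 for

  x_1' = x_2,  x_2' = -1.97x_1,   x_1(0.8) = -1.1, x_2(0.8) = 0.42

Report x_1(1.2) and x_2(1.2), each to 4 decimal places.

Euler on (x_1,x_2): x_1_{n+1} = x_1_n + h·x_1', x_2_{n+1} = x_2_n + h·x_2'.
0.800000: (-1.100000, 0.420000); f=(0.420000, 2.167000) → (-0.932000, 1.286800)
(x_1(1.2), x_2(1.2)) ≈ (-0.9320, 1.2868)

-0.9320, 1.2868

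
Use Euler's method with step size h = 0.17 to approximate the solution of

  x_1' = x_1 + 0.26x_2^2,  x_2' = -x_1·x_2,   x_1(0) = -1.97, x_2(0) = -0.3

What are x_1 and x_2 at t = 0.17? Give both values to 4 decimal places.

-2.3009, -0.4005

Euler on (x_1,x_2): x_1_{n+1} = x_1_n + h·x_1', x_2_{n+1} = x_2_n + h·x_2'.
0.000000: (-1.970000, -0.300000); f=(-1.946600, -0.591000) → (-2.300922, -0.400470)
(x_1(0.17), x_2(0.17)) ≈ (-2.3009, -0.4005)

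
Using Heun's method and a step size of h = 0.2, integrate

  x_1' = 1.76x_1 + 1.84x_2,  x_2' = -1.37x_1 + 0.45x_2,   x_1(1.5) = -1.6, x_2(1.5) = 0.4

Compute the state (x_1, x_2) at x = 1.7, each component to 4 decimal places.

-2.0019, 0.9527

Heun on (x_1,x_2): k1 = f(x_n, state_n); k2 = f(x_n + h, state_n + h·k1); state_{n+1} = state_n + (h/2)·(k1 + k2).
1.500000: (-1.600000, 0.400000)
  k1 = (-2.080000, 2.372000)
  predictor → (-2.016000, 0.874400)
  k2 = (-1.939264, 3.155400)
  → (-2.001926, 0.952740)
(x_1(1.7), x_2(1.7)) ≈ (-2.0019, 0.9527)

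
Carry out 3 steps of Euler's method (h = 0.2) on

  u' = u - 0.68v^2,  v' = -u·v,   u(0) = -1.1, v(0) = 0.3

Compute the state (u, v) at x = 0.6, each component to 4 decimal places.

-1.9695, 0.6134

Euler on (u,v): u_{n+1} = u_n + h·u', v_{n+1} = v_n + h·v'.
0.000000: (-1.100000, 0.300000); f=(-1.161200, 0.330000) → (-1.332240, 0.366000)
0.200000: (-1.332240, 0.366000); f=(-1.423330, 0.487600) → (-1.616906, 0.463520)
0.400000: (-1.616906, 0.463520); f=(-1.763005, 0.749468) → (-1.969507, 0.613414)
(u(0.6), v(0.6)) ≈ (-1.9695, 0.6134)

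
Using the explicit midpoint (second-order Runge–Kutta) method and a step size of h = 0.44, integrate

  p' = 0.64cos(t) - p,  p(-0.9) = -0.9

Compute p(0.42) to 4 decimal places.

Midpoint: k1 = f(t_n, p_n); k2 = f(t_n + h/2, p_n + (h/2)·k1); p_{n+1} = p_n + h·k2.
t=-0.900000, p=-0.900000:
  k1 = f(-0.900000, -0.900000) = 1.297830
  k2 = f(-0.680000, -0.614477) = 1.112124
  p ← -0.900000 + 0.44·1.112124 = -0.410666
t=-0.460000, p=-0.410666:
  k1 = f(-0.460000, -0.410666) = 0.984139
  k2 = f(-0.240000, -0.194155) = 0.815811
  p ← -0.410666 + 0.44·0.815811 = -0.051709
t=-0.020000, p=-0.051709:
  k1 = f(-0.020000, -0.051709) = 0.691581
  k2 = f(0.200000, 0.100439) = 0.526803
  p ← -0.051709 + 0.44·0.526803 = 0.180085
p(0.42) ≈ 0.1801

0.1801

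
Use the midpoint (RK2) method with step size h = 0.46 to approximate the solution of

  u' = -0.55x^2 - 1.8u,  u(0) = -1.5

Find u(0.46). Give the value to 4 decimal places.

Midpoint: k1 = f(x_n, u_n); k2 = f(x_n + h/2, u_n + (h/2)·k1); u_{n+1} = u_n + h·k2.
x=0.000000, u=-1.500000:
  k1 = f(0.000000, -1.500000) = 2.700000
  k2 = f(0.230000, -0.879000) = 1.553105
  u ← -1.500000 + 0.46·1.553105 = -0.785572
u(0.46) ≈ -0.7856

-0.7856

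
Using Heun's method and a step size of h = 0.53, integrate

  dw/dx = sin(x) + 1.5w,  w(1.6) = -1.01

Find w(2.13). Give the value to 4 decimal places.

-1.4320

Heun: k1 = f(x_n, w_n); k2 = f(x_n + h, w_n + h·k1); w_{n+1} = w_n + (h/2)·(k1 + k2).
x=1.600000, w=-1.010000:
  k1 = f(1.600000, -1.010000) = -0.515426
  k2 = f(2.130000, -1.283176) = -1.077086
  w ← -1.010000 + (0.53/2)·(-0.515426 + (-1.077086)) = -1.432016
w(2.13) ≈ -1.4320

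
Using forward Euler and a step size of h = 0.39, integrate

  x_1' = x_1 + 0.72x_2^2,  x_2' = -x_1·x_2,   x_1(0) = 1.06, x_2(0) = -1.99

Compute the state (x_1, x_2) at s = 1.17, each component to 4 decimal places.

Euler on (x_1,x_2): x_1_{n+1} = x_1_n + h·x_1', x_2_{n+1} = x_2_n + h·x_2'.
0.000000: (1.060000, -1.990000); f=(3.911272, 2.109400) → (2.585396, -1.167334)
0.390000: (2.585396, -1.167334); f=(3.566518, 3.018021) → (3.976338, 0.009694)
0.780000: (3.976338, 0.009694); f=(3.976406, -0.038547) → (5.527136, -0.005339)
(x_1(1.17), x_2(1.17)) ≈ (5.5271, -0.0053)

5.5271, -0.0053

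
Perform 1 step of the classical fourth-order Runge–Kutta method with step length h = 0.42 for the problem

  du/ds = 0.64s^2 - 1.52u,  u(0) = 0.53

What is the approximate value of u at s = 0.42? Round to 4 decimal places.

0.2940

RK4: k1 = f(s_n, u_n); k2 = f(s_n + h/2, u_n + (h/2)·k1); k3 = f(s_n + h/2, u_n + (h/2)·k2); k4 = f(s_n + h, u_n + h·k3); u_{n+1} = u_n + (h/6)·(k1 + 2k2 + 2k3 + k4).
s=0.000000, u=0.530000:
  k1 = f(0.000000, 0.530000) = -0.805600
  k2 = f(0.210000, 0.360824) = -0.520228
  k3 = f(0.210000, 0.420752) = -0.611319
  k4 = f(0.420000, 0.273246) = -0.302438
  u ← 0.530000 + (0.42/6)·(k1 + 2k2 + 2k3 + k4) = 0.294021
u(0.42) ≈ 0.2940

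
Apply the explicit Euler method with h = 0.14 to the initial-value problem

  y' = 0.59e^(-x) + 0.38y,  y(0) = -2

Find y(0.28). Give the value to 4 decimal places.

Euler: y_{n+1} = y_n + h·f(x_n, y_n).
x=0.000000, y=-2.000000: f=-0.170000 → y ← -2.000000 + 0.14·(-0.170000) = -2.023800
x=0.140000, y=-2.023800: f=-0.256123 → y ← -2.023800 + 0.14·(-0.256123) = -2.059657
y(0.28) ≈ -2.0597

-2.0597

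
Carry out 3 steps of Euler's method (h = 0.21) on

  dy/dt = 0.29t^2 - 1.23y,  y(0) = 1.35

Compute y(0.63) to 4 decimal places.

0.5636

Euler: y_{n+1} = y_n + h·f(t_n, y_n).
t=0.000000, y=1.350000: f=-1.660500 → y ← 1.350000 + 0.21·(-1.660500) = 1.001295
t=0.210000, y=1.001295: f=-1.218804 → y ← 1.001295 + 0.21·(-1.218804) = 0.745346
t=0.420000, y=0.745346: f=-0.865620 → y ← 0.745346 + 0.21·(-0.865620) = 0.563566
y(0.63) ≈ 0.5636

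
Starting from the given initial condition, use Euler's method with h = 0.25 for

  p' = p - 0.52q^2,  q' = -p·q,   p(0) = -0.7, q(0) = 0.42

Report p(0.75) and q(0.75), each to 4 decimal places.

-1.4901, 0.7786

Euler on (p,q): p_{n+1} = p_n + h·p', q_{n+1} = q_n + h·q'.
0.000000: (-0.700000, 0.420000); f=(-0.791728, 0.294000) → (-0.897932, 0.493500)
0.250000: (-0.897932, 0.493500); f=(-1.024574, 0.443129) → (-1.154075, 0.604282)
0.500000: (-1.154075, 0.604282); f=(-1.343957, 0.697387) → (-1.490065, 0.778629)
(p(0.75), q(0.75)) ≈ (-1.4901, 0.7786)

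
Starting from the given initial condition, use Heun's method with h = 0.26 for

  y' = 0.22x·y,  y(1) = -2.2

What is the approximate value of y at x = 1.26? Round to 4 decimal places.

Heun: k1 = f(x_n, y_n); k2 = f(x_n + h, y_n + h·k1); y_{n+1} = y_n + (h/2)·(k1 + k2).
x=1.000000, y=-2.200000:
  k1 = f(1.000000, -2.200000) = -0.484000
  k2 = f(1.260000, -2.325840) = -0.644723
  y ← -2.200000 + (0.26/2)·(-0.484000 + (-0.644723)) = -2.346734
y(1.26) ≈ -2.3467

-2.3467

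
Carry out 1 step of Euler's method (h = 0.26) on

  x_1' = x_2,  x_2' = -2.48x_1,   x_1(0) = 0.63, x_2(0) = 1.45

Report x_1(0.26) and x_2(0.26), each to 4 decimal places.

1.0070, 1.0438

Euler on (x_1,x_2): x_1_{n+1} = x_1_n + h·x_1', x_2_{n+1} = x_2_n + h·x_2'.
0.000000: (0.630000, 1.450000); f=(1.450000, -1.562400) → (1.007000, 1.043776)
(x_1(0.26), x_2(0.26)) ≈ (1.0070, 1.0438)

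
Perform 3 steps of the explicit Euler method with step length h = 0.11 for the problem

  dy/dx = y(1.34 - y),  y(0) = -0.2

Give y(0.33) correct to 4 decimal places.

Euler: y_{n+1} = y_n + h·f(x_n, y_n).
x=0.000000, y=-0.200000: f=-0.308000 → y ← -0.200000 + 0.11·(-0.308000) = -0.233880
x=0.110000, y=-0.233880: f=-0.368099 → y ← -0.233880 + 0.11·(-0.368099) = -0.274371
x=0.220000, y=-0.274371: f=-0.442936 → y ← -0.274371 + 0.11·(-0.442936) = -0.323094
y(0.33) ≈ -0.3231

-0.3231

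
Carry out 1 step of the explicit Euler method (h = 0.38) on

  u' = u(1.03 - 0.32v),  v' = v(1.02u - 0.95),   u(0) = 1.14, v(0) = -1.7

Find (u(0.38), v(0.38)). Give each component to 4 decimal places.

1.8219, -1.8375

Euler on (u,v): u_{n+1} = u_n + h·u', v_{n+1} = v_n + h·v'.
0.000000: (1.140000, -1.700000); f=(1.794360, -0.361760) → (1.821857, -1.837469)
(u(0.38), v(0.38)) ≈ (1.8219, -1.8375)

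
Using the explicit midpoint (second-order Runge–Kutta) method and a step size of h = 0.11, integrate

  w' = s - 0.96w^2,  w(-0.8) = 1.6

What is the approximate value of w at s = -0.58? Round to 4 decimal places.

1.0887

Midpoint: k1 = f(s_n, w_n); k2 = f(s_n + h/2, w_n + (h/2)·k1); w_{n+1} = w_n + h·k2.
s=-0.800000, w=1.600000:
  k1 = f(-0.800000, 1.600000) = -3.257600
  k2 = f(-0.745000, 1.420832) = -2.683013
  w ← 1.600000 + 0.11·(-2.683013) = 1.304869
s=-0.690000, w=1.304869:
  k1 = f(-0.690000, 1.304869) = -2.324575
  k2 = f(-0.635000, 1.177017) = -1.964954
  w ← 1.304869 + 0.11·(-1.964954) = 1.088724
w(-0.58) ≈ 1.0887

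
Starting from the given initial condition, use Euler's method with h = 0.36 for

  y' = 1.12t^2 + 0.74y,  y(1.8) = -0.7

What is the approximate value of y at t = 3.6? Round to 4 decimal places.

Euler: y_{n+1} = y_n + h·f(t_n, y_n).
t=1.800000, y=-0.700000: f=3.110800 → y ← -0.700000 + 0.36·3.110800 = 0.419888
t=2.160000, y=0.419888: f=5.536189 → y ← 0.419888 + 0.36·5.536189 = 2.412916
t=2.520000, y=2.412916: f=8.898006 → y ← 2.412916 + 0.36·8.898006 = 5.616198
t=2.880000, y=5.616198: f=13.445715 → y ← 5.616198 + 0.36·13.445715 = 10.456655
t=3.240000, y=10.456655: f=19.495237 → y ← 10.456655 + 0.36·19.495237 = 17.474941
y(3.6) ≈ 17.4749

17.4749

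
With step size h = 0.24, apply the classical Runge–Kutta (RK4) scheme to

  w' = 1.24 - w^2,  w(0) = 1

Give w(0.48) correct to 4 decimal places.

RK4: k1 = f(t_n, w_n); k2 = f(t_n + h/2, w_n + (h/2)·k1); k3 = f(t_n + h/2, w_n + (h/2)·k2); k4 = f(t_n + h, w_n + h·k3); w_{n+1} = w_n + (h/6)·(k1 + 2k2 + 2k3 + k4).
t=0.000000, w=1.000000:
  k1 = f(0.000000, 1.000000) = 0.240000
  k2 = f(0.120000, 1.028800) = 0.181571
  k3 = f(0.120000, 1.021788) = 0.195948
  k4 = f(0.240000, 1.047028) = 0.143733
  w ← 1.000000 + (0.24/6)·(k1 + 2k2 + 2k3 + k4) = 1.045551
t=0.240000, w=1.045551:
  k1 = f(0.240000, 1.045551) = 0.146823
  k2 = f(0.360000, 1.063170) = 0.109670
  k3 = f(0.360000, 1.058711) = 0.119130
  k4 = f(0.480000, 1.074142) = 0.086219
  w ← 1.045551 + (0.24/6)·(k1 + 2k2 + 2k3 + k4) = 1.073177
w(0.48) ≈ 1.0732

1.0732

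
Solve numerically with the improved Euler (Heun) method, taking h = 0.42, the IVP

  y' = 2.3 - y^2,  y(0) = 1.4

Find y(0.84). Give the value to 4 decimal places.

1.4834

Heun: k1 = f(s_n, y_n); k2 = f(s_n + h, y_n + h·k1); y_{n+1} = y_n + (h/2)·(k1 + k2).
s=0.000000, y=1.400000:
  k1 = f(0.000000, 1.400000) = 0.340000
  k2 = f(0.420000, 1.542800) = -0.080232
  y ← 1.400000 + (0.42/2)·(0.340000 + (-0.080232)) = 1.454551
s=0.420000, y=1.454551:
  k1 = f(0.420000, 1.454551) = 0.184280
  k2 = f(0.840000, 1.531949) = -0.046868
  y ← 1.454551 + (0.42/2)·(0.184280 + (-0.046868)) = 1.483408
y(0.84) ≈ 1.4834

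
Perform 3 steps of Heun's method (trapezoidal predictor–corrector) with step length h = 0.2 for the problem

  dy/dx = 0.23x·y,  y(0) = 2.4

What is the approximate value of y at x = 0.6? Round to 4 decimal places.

2.5014

Heun: k1 = f(x_n, y_n); k2 = f(x_n + h, y_n + h·k1); y_{n+1} = y_n + (h/2)·(k1 + k2).
x=0.000000, y=2.400000:
  k1 = f(0.000000, 2.400000) = 0.000000
  k2 = f(0.200000, 2.400000) = 0.110400
  y ← 2.400000 + (0.2/2)·(0.000000 + 0.110400) = 2.411040
x=0.200000, y=2.411040:
  k1 = f(0.200000, 2.411040) = 0.110908
  k2 = f(0.400000, 2.433222) = 0.223856
  y ← 2.411040 + (0.2/2)·(0.110908 + 0.223856) = 2.444516
x=0.400000, y=2.444516:
  k1 = f(0.400000, 2.444516) = 0.224896
  k2 = f(0.600000, 2.489496) = 0.343550
  y ← 2.444516 + (0.2/2)·(0.224896 + 0.343550) = 2.501361
y(0.6) ≈ 2.5014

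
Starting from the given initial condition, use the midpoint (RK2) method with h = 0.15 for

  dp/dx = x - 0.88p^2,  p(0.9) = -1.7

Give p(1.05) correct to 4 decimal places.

Midpoint: k1 = f(x_n, p_n); k2 = f(x_n + h/2, p_n + (h/2)·k1); p_{n+1} = p_n + h·k2.
x=0.900000, p=-1.700000:
  k1 = f(0.900000, -1.700000) = -1.643200
  k2 = f(0.975000, -1.823240) = -1.950300
  p ← -1.700000 + 0.15·(-1.950300) = -1.992545
p(1.05) ≈ -1.9925

-1.9925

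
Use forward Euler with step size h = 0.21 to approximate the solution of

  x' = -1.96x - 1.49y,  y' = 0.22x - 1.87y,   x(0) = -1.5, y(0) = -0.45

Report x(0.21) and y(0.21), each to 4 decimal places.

-0.7418, -0.3426

Euler on (x,y): x_{n+1} = x_n + h·x', y_{n+1} = y_n + h·y'.
0.000000: (-1.500000, -0.450000); f=(3.610500, 0.511500) → (-0.741795, -0.342585)
(x(0.21), y(0.21)) ≈ (-0.7418, -0.3426)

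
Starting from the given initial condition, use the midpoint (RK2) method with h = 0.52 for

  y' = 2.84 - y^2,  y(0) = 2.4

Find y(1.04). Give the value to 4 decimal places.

Midpoint: k1 = f(t_n, y_n); k2 = f(t_n + h/2, y_n + (h/2)·k1); y_{n+1} = y_n + h·k2.
t=0.000000, y=2.400000:
  k1 = f(0.000000, 2.400000) = -2.920000
  k2 = f(0.260000, 1.640800) = 0.147775
  y ← 2.400000 + 0.52·0.147775 = 2.476843
t=0.520000, y=2.476843:
  k1 = f(0.520000, 2.476843) = -3.294752
  k2 = f(0.780000, 1.620208) = 0.214927
  y ← 2.476843 + 0.52·0.214927 = 2.588605
y(1.04) ≈ 2.5886

2.5886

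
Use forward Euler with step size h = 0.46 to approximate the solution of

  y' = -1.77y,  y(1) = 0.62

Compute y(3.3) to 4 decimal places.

Euler: y_{n+1} = y_n + h·f(x_n, y_n).
x=1.000000, y=0.620000: f=-1.097400 → y ← 0.620000 + 0.46·(-1.097400) = 0.115196
x=1.460000, y=0.115196: f=-0.203897 → y ← 0.115196 + 0.46·(-0.203897) = 0.021403
x=1.920000, y=0.021403: f=-0.037884 → y ← 0.021403 + 0.46·(-0.037884) = 0.003977
x=2.380000, y=0.003977: f=-0.007039 → y ← 0.003977 + 0.46·(-0.007039) = 0.000739
x=2.840000, y=0.000739: f=-0.001308 → y ← 0.000739 + 0.46·(-0.001308) = 0.000137
y(3.3) ≈ 0.0001

0.0001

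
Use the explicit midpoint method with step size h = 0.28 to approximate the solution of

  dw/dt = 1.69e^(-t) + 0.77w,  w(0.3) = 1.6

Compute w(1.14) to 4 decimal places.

Midpoint: k1 = f(t_n, w_n); k2 = f(t_n + h/2, w_n + (h/2)·k1); w_{n+1} = w_n + h·k2.
t=0.300000, w=1.600000:
  k1 = f(0.300000, 1.600000) = 2.483983
  k2 = f(0.440000, 1.947758) = 2.588195
  w ← 1.600000 + 0.28·2.588195 = 2.324695
t=0.580000, w=2.324695:
  k1 = f(0.580000, 2.324695) = 2.736243
  k2 = f(0.720000, 2.707769) = 2.907593
  w ← 2.324695 + 0.28·2.907593 = 3.138821
t=0.860000, w=3.138821:
  k1 = f(0.860000, 3.138821) = 3.132036
  k2 = f(1.000000, 3.577306) = 3.376242
  w ← 3.138821 + 0.28·3.376242 = 4.084168
w(1.14) ≈ 4.0842

4.0842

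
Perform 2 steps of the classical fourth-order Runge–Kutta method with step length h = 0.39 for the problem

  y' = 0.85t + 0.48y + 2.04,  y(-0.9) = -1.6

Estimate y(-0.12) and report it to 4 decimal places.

RK4: k1 = f(t_n, y_n); k2 = f(t_n + h/2, y_n + (h/2)·k1); k3 = f(t_n + h/2, y_n + (h/2)·k2); k4 = f(t_n + h, y_n + h·k3); y_{n+1} = y_n + (h/6)·(k1 + 2k2 + 2k3 + k4).
t=-0.900000, y=-1.600000:
  k1 = f(-0.900000, -1.600000) = 0.507000
  k2 = f(-0.705000, -1.501135) = 0.720205
  k3 = f(-0.705000, -1.459560) = 0.740161
  k4 = f(-0.510000, -1.311337) = 0.977058
  y ← -1.600000 + (0.39/6)·(k1 + 2k2 + 2k3 + k4) = -1.313689
t=-0.510000, y=-1.313689:
  k1 = f(-0.510000, -1.313689) = 0.975929
  k2 = f(-0.315000, -1.123382) = 1.233026
  k3 = f(-0.315000, -1.073248) = 1.257091
  k4 = f(-0.120000, -0.823423) = 1.542757
  y ← -1.313689 + (0.39/6)·(k1 + 2k2 + 2k3 + k4) = -0.826259
y(-0.12) ≈ -0.8263

-0.8263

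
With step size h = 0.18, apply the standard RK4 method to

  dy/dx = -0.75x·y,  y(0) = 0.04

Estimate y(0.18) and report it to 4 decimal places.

RK4: k1 = f(x_n, y_n); k2 = f(x_n + h/2, y_n + (h/2)·k1); k3 = f(x_n + h/2, y_n + (h/2)·k2); k4 = f(x_n + h, y_n + h·k3); y_{n+1} = y_n + (h/6)·(k1 + 2k2 + 2k3 + k4).
x=0.000000, y=0.040000:
  k1 = f(0.000000, 0.040000) = 0.000000
  k2 = f(0.090000, 0.040000) = -0.002700
  k3 = f(0.090000, 0.039757) = -0.002684
  k4 = f(0.180000, 0.039517) = -0.005335
  y ← 0.040000 + (0.18/6)·(k1 + 2k2 + 2k3 + k4) = 0.039517
y(0.18) ≈ 0.0395

0.0395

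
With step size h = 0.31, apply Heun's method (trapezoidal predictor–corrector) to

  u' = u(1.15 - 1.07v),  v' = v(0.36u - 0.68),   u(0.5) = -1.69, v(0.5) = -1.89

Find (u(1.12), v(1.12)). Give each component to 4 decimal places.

Heun on (u,v): k1 = f(t_n, state_n); k2 = f(t_n + h, state_n + h·k1); state_{n+1} = state_n + (h/2)·(k1 + k2).
0.500000: (-1.690000, -1.890000)
  k1 = (-5.361187, 2.435076)
  predictor → (-3.351968, -1.135126)
  k2 = (-7.926014, 2.141653)
  → (-3.749516, -1.180607)
0.810000: (-3.749516, -1.180607)
  k1 = (-9.048518, 2.396427)
  predictor → (-6.554557, -0.437715)
  k2 = (-10.607599, 1.330496)
  → (-6.796214, -0.602934)
(u(1.12), v(1.12)) ≈ (-6.7962, -0.6029)

-6.7962, -0.6029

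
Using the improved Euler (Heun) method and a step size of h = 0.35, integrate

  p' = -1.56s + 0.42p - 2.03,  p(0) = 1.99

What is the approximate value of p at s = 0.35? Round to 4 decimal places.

1.4458

Heun: k1 = f(s_n, p_n); k2 = f(s_n + h, p_n + h·k1); p_{n+1} = p_n + (h/2)·(k1 + k2).
s=0.000000, p=1.990000:
  k1 = f(0.000000, 1.990000) = -1.194200
  k2 = f(0.350000, 1.572030) = -1.915747
  p ← 1.990000 + (0.35/2)·(-1.194200 + (-1.915747)) = 1.445759
p(0.35) ≈ 1.4458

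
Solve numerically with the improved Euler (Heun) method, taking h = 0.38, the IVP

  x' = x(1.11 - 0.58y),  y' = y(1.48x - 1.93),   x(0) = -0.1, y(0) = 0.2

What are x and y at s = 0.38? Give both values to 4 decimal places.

-0.1473, 0.1040

Heun on (x,y): k1 = f(s_n, state_n); k2 = f(s_n + h, state_n + h·k1); state_{n+1} = state_n + (h/2)·(k1 + k2).
0.000000: (-0.100000, 0.200000)
  k1 = (-0.099400, -0.415600)
  predictor → (-0.137772, 0.042072)
  k2 = (-0.149565, -0.089778)
  → (-0.147303, 0.103978)
(x(0.38), y(0.38)) ≈ (-0.1473, 0.1040)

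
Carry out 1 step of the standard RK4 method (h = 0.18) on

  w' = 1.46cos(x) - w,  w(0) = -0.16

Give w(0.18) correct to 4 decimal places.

RK4: k1 = f(x_n, w_n); k2 = f(x_n + h/2, w_n + (h/2)·k1); k3 = f(x_n + h/2, w_n + (h/2)·k2); k4 = f(x_n + h, w_n + h·k3); w_{n+1} = w_n + (h/6)·(k1 + 2k2 + 2k3 + k4).
x=0.000000, w=-0.160000:
  k1 = f(0.000000, -0.160000) = 1.620000
  k2 = f(0.090000, -0.014200) = 1.468291
  k3 = f(0.090000, -0.027854) = 1.481945
  k4 = f(0.180000, 0.106750) = 1.329662
  w ← -0.160000 + (0.18/6)·(k1 + 2k2 + 2k3 + k4) = 0.105504
w(0.18) ≈ 0.1055

0.1055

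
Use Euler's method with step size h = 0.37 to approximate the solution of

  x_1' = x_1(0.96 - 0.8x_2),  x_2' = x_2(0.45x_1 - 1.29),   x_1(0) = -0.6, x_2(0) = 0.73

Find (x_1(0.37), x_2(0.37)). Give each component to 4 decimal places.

Euler on (x_1,x_2): x_1_{n+1} = x_1_n + h·x_1', x_2_{n+1} = x_2_n + h·x_2'.
0.000000: (-0.600000, 0.730000); f=(-0.225600, -1.138800) → (-0.683472, 0.308644)
(x_1(0.37), x_2(0.37)) ≈ (-0.6835, 0.3086)

-0.6835, 0.3086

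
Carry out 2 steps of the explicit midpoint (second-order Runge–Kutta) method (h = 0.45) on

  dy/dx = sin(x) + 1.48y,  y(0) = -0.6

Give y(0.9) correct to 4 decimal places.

Midpoint: k1 = f(x_n, y_n); k2 = f(x_n + h/2, y_n + (h/2)·k1); y_{n+1} = y_n + h·k2.
x=0.000000, y=-0.600000:
  k1 = f(0.000000, -0.600000) = -0.888000
  k2 = f(0.225000, -0.799800) = -0.960598
  y ← -0.600000 + 0.45·(-0.960598) = -1.032269
x=0.450000, y=-1.032269:
  k1 = f(0.450000, -1.032269) = -1.092792
  k2 = f(0.675000, -1.278147) = -1.266761
  y ← -1.032269 + 0.45·(-1.266761) = -1.602311
y(0.9) ≈ -1.6023

-1.6023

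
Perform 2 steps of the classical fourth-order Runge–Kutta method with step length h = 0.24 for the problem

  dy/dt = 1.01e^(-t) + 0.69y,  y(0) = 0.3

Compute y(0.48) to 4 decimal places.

0.8803

RK4: k1 = f(t_n, y_n); k2 = f(t_n + h/2, y_n + (h/2)·k1); k3 = f(t_n + h/2, y_n + (h/2)·k2); k4 = f(t_n + h, y_n + h·k3); y_{n+1} = y_n + (h/6)·(k1 + 2k2 + 2k3 + k4).
t=0.000000, y=0.300000:
  k1 = f(0.000000, 0.300000) = 1.217000
  k2 = f(0.120000, 0.446040) = 1.203557
  k3 = f(0.120000, 0.444427) = 1.202444
  k4 = f(0.240000, 0.588587) = 1.200619
  y ← 0.300000 + (0.24/6)·(k1 + 2k2 + 2k3 + k4) = 0.589185
t=0.240000, y=0.589185:
  k1 = f(0.240000, 0.589185) = 1.201032
  k2 = f(0.360000, 0.733309) = 1.210636
  k3 = f(0.360000, 0.734461) = 1.211431
  k4 = f(0.480000, 0.879928) = 1.232122
  y ← 0.589185 + (0.24/6)·(k1 + 2k2 + 2k3 + k4) = 0.880276
y(0.48) ≈ 0.8803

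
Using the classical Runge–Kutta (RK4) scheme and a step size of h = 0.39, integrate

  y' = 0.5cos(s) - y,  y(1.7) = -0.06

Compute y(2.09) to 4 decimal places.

RK4: k1 = f(s_n, y_n); k2 = f(s_n + h/2, y_n + (h/2)·k1); k3 = f(s_n + h/2, y_n + (h/2)·k2); k4 = f(s_n + h, y_n + h·k3); y_{n+1} = y_n + (h/6)·(k1 + 2k2 + 2k3 + k4).
s=1.700000, y=-0.060000:
  k1 = f(1.700000, -0.060000) = -0.004422
  k2 = f(1.895000, -0.060862) = -0.098415
  k3 = f(1.895000, -0.079191) = -0.080086
  k4 = f(2.090000, -0.091234) = -0.156861
  y ← -0.060000 + (0.39/6)·(k1 + 2k2 + 2k3 + k4) = -0.093689
y(2.09) ≈ -0.0937

-0.0937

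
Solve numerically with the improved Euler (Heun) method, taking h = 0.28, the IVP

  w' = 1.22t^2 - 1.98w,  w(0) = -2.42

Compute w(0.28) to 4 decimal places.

-1.4369

Heun: k1 = f(t_n, w_n); k2 = f(t_n + h, w_n + h·k1); w_{n+1} = w_n + (h/2)·(k1 + k2).
t=0.000000, w=-2.420000:
  k1 = f(0.000000, -2.420000) = 4.791600
  k2 = f(0.280000, -1.078352) = 2.230785
  w ← -2.420000 + (0.28/2)·(4.791600 + 2.230785) = -1.436866
w(0.28) ≈ -1.4369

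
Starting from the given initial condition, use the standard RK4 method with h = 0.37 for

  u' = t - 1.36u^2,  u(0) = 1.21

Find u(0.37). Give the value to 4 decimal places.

RK4: k1 = f(t_n, u_n); k2 = f(t_n + h/2, u_n + (h/2)·k1); k3 = f(t_n + h/2, u_n + (h/2)·k2); k4 = f(t_n + h, u_n + h·k3); u_{n+1} = u_n + (h/6)·(k1 + 2k2 + 2k3 + k4).
t=0.000000, u=1.210000:
  k1 = f(0.000000, 1.210000) = -1.991176
  k2 = f(0.185000, 0.841632) = -0.778349
  k3 = f(0.185000, 1.066005) = -1.360460
  k4 = f(0.370000, 0.706630) = -0.309083
  u ← 1.210000 + (0.37/6)·(k1 + 2k2 + 2k3 + k4) = 0.804364
u(0.37) ≈ 0.8044

0.8044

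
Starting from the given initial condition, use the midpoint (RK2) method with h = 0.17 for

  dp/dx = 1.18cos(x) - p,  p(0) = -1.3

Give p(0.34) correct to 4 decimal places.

-0.5953

Midpoint: k1 = f(x_n, p_n); k2 = f(x_n + h/2, p_n + (h/2)·k1); p_{n+1} = p_n + h·k2.
x=0.000000, p=-1.300000:
  k1 = f(0.000000, -1.300000) = 2.480000
  k2 = f(0.085000, -1.089200) = 2.264940
  p ← -1.300000 + 0.17·2.264940 = -0.914960
x=0.170000, p=-0.914960:
  k1 = f(0.170000, -0.914960) = 2.077950
  k2 = f(0.255000, -0.738334) = 1.880177
  p ← -0.914960 + 0.17·1.880177 = -0.595330
p(0.34) ≈ -0.5953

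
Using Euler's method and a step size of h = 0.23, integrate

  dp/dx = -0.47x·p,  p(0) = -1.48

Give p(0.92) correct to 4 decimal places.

-1.2691

Euler: p_{n+1} = p_n + h·f(x_n, p_n).
x=0.000000, p=-1.480000: f=0.000000 → p ← -1.480000 + 0.23·0.000000 = -1.480000
x=0.230000, p=-1.480000: f=0.159988 → p ← -1.480000 + 0.23·0.159988 = -1.443203
x=0.460000, p=-1.443203: f=0.312020 → p ← -1.443203 + 0.23·0.312020 = -1.371438
x=0.690000, p=-1.371438: f=0.444757 → p ← -1.371438 + 0.23·0.444757 = -1.269144
p(0.92) ≈ -1.2691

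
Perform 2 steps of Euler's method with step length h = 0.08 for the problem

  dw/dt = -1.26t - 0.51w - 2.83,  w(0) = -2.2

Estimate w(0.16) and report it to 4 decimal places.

Euler: w_{n+1} = w_n + h·f(t_n, w_n).
t=0.000000, w=-2.200000: f=-1.708000 → w ← -2.200000 + 0.08·(-1.708000) = -2.336640
t=0.080000, w=-2.336640: f=-1.739114 → w ← -2.336640 + 0.08·(-1.739114) = -2.475769
w(0.16) ≈ -2.4758

-2.4758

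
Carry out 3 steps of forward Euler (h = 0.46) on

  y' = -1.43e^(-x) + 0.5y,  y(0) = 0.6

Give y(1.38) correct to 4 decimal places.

Euler: y_{n+1} = y_n + h·f(x_n, y_n).
x=0.000000, y=0.600000: f=-1.130000 → y ← 0.600000 + 0.46·(-1.130000) = 0.080200
x=0.460000, y=0.080200: f=-0.862636 → y ← 0.080200 + 0.46·(-0.862636) = -0.316612
x=0.920000, y=-0.316612: f=-0.728188 → y ← -0.316612 + 0.46·(-0.728188) = -0.651579
y(1.38) ≈ -0.6516

-0.6516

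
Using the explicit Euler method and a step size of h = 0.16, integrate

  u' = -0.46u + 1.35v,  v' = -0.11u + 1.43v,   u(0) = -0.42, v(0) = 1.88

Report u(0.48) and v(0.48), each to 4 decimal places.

Euler on (u,v): u_{n+1} = u_n + h·u', v_{n+1} = v_n + h·v'.
0.000000: (-0.420000, 1.880000); f=(2.731200, 2.734600) → (0.016992, 2.317536)
0.160000: (0.016992, 2.317536); f=(3.120857, 3.312207) → (0.516329, 2.847489)
0.320000: (0.516329, 2.847489); f=(3.606599, 4.015113) → (1.093385, 3.489907)
(u(0.48), v(0.48)) ≈ (1.0934, 3.4899)

1.0934, 3.4899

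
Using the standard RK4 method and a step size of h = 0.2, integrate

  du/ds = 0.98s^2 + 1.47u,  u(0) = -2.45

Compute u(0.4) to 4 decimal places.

-4.3864

RK4: k1 = f(s_n, u_n); k2 = f(s_n + h/2, u_n + (h/2)·k1); k3 = f(s_n + h/2, u_n + (h/2)·k2); k4 = f(s_n + h, u_n + h·k3); u_{n+1} = u_n + (h/6)·(k1 + 2k2 + 2k3 + k4).
s=0.000000, u=-2.450000:
  k1 = f(0.000000, -2.450000) = -3.601500
  k2 = f(0.100000, -2.810150) = -4.121120
  k3 = f(0.100000, -2.862112) = -4.197505
  k4 = f(0.200000, -3.289501) = -4.796366
  u ← -2.450000 + (0.2/6)·(k1 + 2k2 + 2k3 + k4) = -3.284504
s=0.200000, u=-3.284504:
  k1 = f(0.200000, -3.284504) = -4.789021
  k2 = f(0.300000, -3.763406) = -5.444007
  k3 = f(0.300000, -3.828905) = -5.540290
  k4 = f(0.400000, -4.392562) = -6.300266
  u ← -3.284504 + (0.2/6)·(k1 + 2k2 + 2k3 + k4) = -4.386433
u(0.4) ≈ -4.3864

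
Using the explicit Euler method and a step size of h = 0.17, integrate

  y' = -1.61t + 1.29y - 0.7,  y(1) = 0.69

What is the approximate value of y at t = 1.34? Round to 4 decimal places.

0.1078

Euler: y_{n+1} = y_n + h·f(t_n, y_n).
t=1.000000, y=0.690000: f=-1.419900 → y ← 0.690000 + 0.17·(-1.419900) = 0.448617
t=1.170000, y=0.448617: f=-2.004984 → y ← 0.448617 + 0.17·(-2.004984) = 0.107770
y(1.34) ≈ 0.1078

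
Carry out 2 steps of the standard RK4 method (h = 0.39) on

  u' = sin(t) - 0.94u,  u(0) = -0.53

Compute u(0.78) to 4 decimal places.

RK4: k1 = f(t_n, u_n); k2 = f(t_n + h/2, u_n + (h/2)·k1); k3 = f(t_n + h/2, u_n + (h/2)·k2); k4 = f(t_n + h, u_n + h·k3); u_{n+1} = u_n + (h/6)·(k1 + 2k2 + 2k3 + k4).
t=0.000000, u=-0.530000:
  k1 = f(0.000000, -0.530000) = 0.498200
  k2 = f(0.195000, -0.432851) = 0.600646
  k3 = f(0.195000, -0.412874) = 0.581868
  k4 = f(0.390000, -0.303071) = 0.665076
  u ← -0.530000 + (0.39/6)·(k1 + 2k2 + 2k3 + k4) = -0.300660
t=0.390000, u=-0.300660:
  k1 = f(0.390000, -0.300660) = 0.662809
  k2 = f(0.585000, -0.171412) = 0.713327
  k3 = f(0.585000, -0.161561) = 0.704067
  k4 = f(0.780000, -0.026074) = 0.727789
  u ← -0.300660 + (0.39/6)·(k1 + 2k2 + 2k3 + k4) = -0.026010
u(0.78) ≈ -0.0260

-0.0260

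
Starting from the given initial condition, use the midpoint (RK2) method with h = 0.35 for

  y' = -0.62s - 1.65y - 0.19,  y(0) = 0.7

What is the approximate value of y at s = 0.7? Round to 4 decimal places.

0.0535

Midpoint: k1 = f(s_n, y_n); k2 = f(s_n + h/2, y_n + (h/2)·k1); y_{n+1} = y_n + h·k2.
s=0.000000, y=0.700000:
  k1 = f(0.000000, 0.700000) = -1.345000
  k2 = f(0.175000, 0.464625) = -1.065131
  y ← 0.700000 + 0.35·(-1.065131) = 0.327204
s=0.350000, y=0.327204:
  k1 = f(0.350000, 0.327204) = -0.946887
  k2 = f(0.525000, 0.161499) = -0.781973
  y ← 0.327204 + 0.35·(-0.781973) = 0.053513
y(0.7) ≈ 0.0535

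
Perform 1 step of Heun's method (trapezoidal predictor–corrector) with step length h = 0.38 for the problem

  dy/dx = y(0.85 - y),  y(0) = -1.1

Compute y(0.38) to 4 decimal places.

-2.5137

Heun: k1 = f(x_n, y_n); k2 = f(x_n + h, y_n + h·k1); y_{n+1} = y_n + (h/2)·(k1 + k2).
x=0.000000, y=-1.100000:
  k1 = f(0.000000, -1.100000) = -2.145000
  k2 = f(0.380000, -1.915100) = -5.295443
  y ← -1.100000 + (0.38/2)·(-2.145000 + (-5.295443)) = -2.513684
y(0.38) ≈ -2.5137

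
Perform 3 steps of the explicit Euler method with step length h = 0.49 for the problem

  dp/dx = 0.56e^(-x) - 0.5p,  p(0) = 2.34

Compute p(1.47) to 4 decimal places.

1.3934

Euler: p_{n+1} = p_n + h·f(x_n, p_n).
x=0.000000, p=2.340000: f=-0.610000 → p ← 2.340000 + 0.49·(-0.610000) = 2.041100
x=0.490000, p=2.041100: f=-0.677479 → p ← 2.041100 + 0.49·(-0.677479) = 1.709135
x=0.980000, p=1.709135: f=-0.644393 → p ← 1.709135 + 0.49·(-0.644393) = 1.393382
p(1.47) ≈ 1.3934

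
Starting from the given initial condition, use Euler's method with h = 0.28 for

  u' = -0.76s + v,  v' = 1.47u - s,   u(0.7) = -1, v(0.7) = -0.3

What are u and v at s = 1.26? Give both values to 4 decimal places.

-1.6956, -1.6895

Euler on (u,v): u_{n+1} = u_n + h·u', v_{n+1} = v_n + h·v'.
0.700000: (-1.000000, -0.300000); f=(-0.832000, -2.170000) → (-1.232960, -0.907600)
0.980000: (-1.232960, -0.907600); f=(-1.652400, -2.792451) → (-1.695632, -1.689486)
(u(1.26), v(1.26)) ≈ (-1.6956, -1.6895)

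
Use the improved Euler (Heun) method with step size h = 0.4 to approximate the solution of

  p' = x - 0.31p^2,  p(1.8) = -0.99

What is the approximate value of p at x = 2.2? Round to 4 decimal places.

Heun: k1 = f(x_n, p_n); k2 = f(x_n + h, p_n + h·k1); p_{n+1} = p_n + (h/2)·(k1 + k2).
x=1.800000, p=-0.990000:
  k1 = f(1.800000, -0.990000) = 1.496169
  k2 = f(2.200000, -0.391532) = 2.152478
  p ← -0.990000 + (0.4/2)·(1.496169 + 2.152478) = -0.260271
p(2.2) ≈ -0.2603

-0.2603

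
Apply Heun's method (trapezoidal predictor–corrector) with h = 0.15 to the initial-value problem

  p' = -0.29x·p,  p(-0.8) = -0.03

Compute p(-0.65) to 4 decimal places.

-0.0310

Heun: k1 = f(x_n, p_n); k2 = f(x_n + h, p_n + h·k1); p_{n+1} = p_n + (h/2)·(k1 + k2).
x=-0.800000, p=-0.030000:
  k1 = f(-0.800000, -0.030000) = -0.006960
  k2 = f(-0.650000, -0.031044) = -0.005852
  p ← -0.030000 + (0.15/2)·(-0.006960 + (-0.005852)) = -0.030961
p(-0.65) ≈ -0.0310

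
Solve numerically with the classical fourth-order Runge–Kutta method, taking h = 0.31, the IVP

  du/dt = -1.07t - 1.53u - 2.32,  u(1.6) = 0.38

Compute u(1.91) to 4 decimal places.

-0.8025

RK4: k1 = f(t_n, u_n); k2 = f(t_n + h/2, u_n + (h/2)·k1); k3 = f(t_n + h/2, u_n + (h/2)·k2); k4 = f(t_n + h, u_n + h·k3); u_{n+1} = u_n + (h/6)·(k1 + 2k2 + 2k3 + k4).
t=1.600000, u=0.380000:
  k1 = f(1.600000, 0.380000) = -4.613400
  k2 = f(1.755000, -0.335077) = -3.685182
  k3 = f(1.755000, -0.191203) = -3.905309
  k4 = f(1.910000, -0.830646) = -3.092812
  u ← 0.380000 + (0.31/6)·(k1 + 2k2 + 2k3 + k4) = -0.802505
u(1.91) ≈ -0.8025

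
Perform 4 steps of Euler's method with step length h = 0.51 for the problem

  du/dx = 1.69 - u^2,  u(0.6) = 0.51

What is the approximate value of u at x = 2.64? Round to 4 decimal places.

1.3019

Euler: u_{n+1} = u_n + h·f(x_n, u_n).
x=0.600000, u=0.510000: f=1.429900 → u ← 0.510000 + 0.51·1.429900 = 1.239249
x=1.110000, u=1.239249: f=0.154262 → u ← 1.239249 + 0.51·0.154262 = 1.317923
x=1.620000, u=1.317923: f=-0.046920 → u ← 1.317923 + 0.51·(-0.046920) = 1.293993
x=2.130000, u=1.293993: f=0.015581 → u ← 1.293993 + 0.51·0.015581 = 1.301940
u(2.64) ≈ 1.3019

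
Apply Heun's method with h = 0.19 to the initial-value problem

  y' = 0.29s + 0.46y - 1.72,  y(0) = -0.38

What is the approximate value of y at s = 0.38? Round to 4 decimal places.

Heun: k1 = f(s_n, y_n); k2 = f(s_n + h, y_n + h·k1); y_{n+1} = y_n + (h/2)·(k1 + k2).
s=0.000000, y=-0.380000:
  k1 = f(0.000000, -0.380000) = -1.894800
  k2 = f(0.190000, -0.740012) = -2.005306
  y ← -0.380000 + (0.19/2)·(-1.894800 + (-2.005306)) = -0.750510
s=0.190000, y=-0.750510:
  k1 = f(0.190000, -0.750510) = -2.010135
  k2 = f(0.380000, -1.132436) = -2.130720
  y ← -0.750510 + (0.19/2)·(-2.010135 + (-2.130720)) = -1.143891
y(0.38) ≈ -1.1439

-1.1439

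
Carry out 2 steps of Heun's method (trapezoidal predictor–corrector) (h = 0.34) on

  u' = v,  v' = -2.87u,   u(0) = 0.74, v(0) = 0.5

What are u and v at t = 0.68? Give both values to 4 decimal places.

0.5529, -1.0226

Heun on (u,v): k1 = f(t_n, state_n); k2 = f(t_n + h, state_n + h·k1); state_{n+1} = state_n + (h/2)·(k1 + k2).
0.000000: (0.740000, 0.500000)
  k1 = (0.500000, -2.123800)
  predictor → (0.910000, -0.222092)
  k2 = (-0.222092, -2.611700)
  → (0.787244, -0.305035)
0.340000: (0.787244, -0.305035)
  k1 = (-0.305035, -2.259391)
  predictor → (0.683532, -1.073228)
  k2 = (-1.073228, -1.961738)
  → (0.552940, -1.022627)
(u(0.68), v(0.68)) ≈ (0.5529, -1.0226)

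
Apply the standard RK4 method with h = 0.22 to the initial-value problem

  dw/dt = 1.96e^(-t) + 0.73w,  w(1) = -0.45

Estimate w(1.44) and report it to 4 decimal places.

-0.3142

RK4: k1 = f(t_n, w_n); k2 = f(t_n + h/2, w_n + (h/2)·k1); k3 = f(t_n + h/2, w_n + (h/2)·k2); k4 = f(t_n + h, w_n + h·k3); w_{n+1} = w_n + (h/6)·(k1 + 2k2 + 2k3 + k4).
t=1.000000, w=-0.450000:
  k1 = f(1.000000, -0.450000) = 0.392544
  k2 = f(1.110000, -0.406820) = 0.348957
  k3 = f(1.110000, -0.411615) = 0.345457
  k4 = f(1.220000, -0.374000) = 0.305631
  w ← -0.450000 + (0.22/6)·(k1 + 2k2 + 2k3 + k4) = -0.373477
t=1.220000, w=-0.373477:
  k1 = f(1.220000, -0.373477) = 0.306013
  k2 = f(1.330000, -0.339815) = 0.270310
  k3 = f(1.330000, -0.343742) = 0.267443
  k4 = f(1.440000, -0.314639) = 0.234692
  w ← -0.373477 + (0.22/6)·(k1 + 2k2 + 2k3 + k4) = -0.314215
w(1.44) ≈ -0.3142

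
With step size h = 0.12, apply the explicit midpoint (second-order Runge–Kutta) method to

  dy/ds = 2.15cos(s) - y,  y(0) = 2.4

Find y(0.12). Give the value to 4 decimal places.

2.3713

Midpoint: k1 = f(s_n, y_n); k2 = f(s_n + h/2, y_n + (h/2)·k1); y_{n+1} = y_n + h·k2.
s=0.000000, y=2.400000:
  k1 = f(0.000000, 2.400000) = -0.250000
  k2 = f(0.060000, 2.385000) = -0.238869
  y ← 2.400000 + 0.12·(-0.238869) = 2.371336
y(0.12) ≈ 2.3713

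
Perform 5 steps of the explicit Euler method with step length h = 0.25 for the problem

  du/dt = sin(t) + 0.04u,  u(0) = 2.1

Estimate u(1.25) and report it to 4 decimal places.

2.7756

Euler: u_{n+1} = u_n + h·f(t_n, u_n).
t=0.000000, u=2.100000: f=0.084000 → u ← 2.100000 + 0.25·0.084000 = 2.121000
t=0.250000, u=2.121000: f=0.332244 → u ← 2.121000 + 0.25·0.332244 = 2.204061
t=0.500000, u=2.204061: f=0.567588 → u ← 2.204061 + 0.25·0.567588 = 2.345958
t=0.750000, u=2.345958: f=0.775477 → u ← 2.345958 + 0.25·0.775477 = 2.539827
t=1.000000, u=2.539827: f=0.943064 → u ← 2.539827 + 0.25·0.943064 = 2.775593
u(1.25) ≈ 2.7756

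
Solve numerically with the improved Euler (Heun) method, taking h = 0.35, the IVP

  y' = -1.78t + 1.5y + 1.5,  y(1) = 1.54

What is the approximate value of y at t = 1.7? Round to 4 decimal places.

Heun: k1 = f(t_n, y_n); k2 = f(t_n + h, y_n + h·k1); y_{n+1} = y_n + (h/2)·(k1 + k2).
t=1.000000, y=1.540000:
  k1 = f(1.000000, 1.540000) = 2.030000
  k2 = f(1.350000, 2.250500) = 2.472750
  y ← 1.540000 + (0.35/2)·(2.030000 + 2.472750) = 2.327981
t=1.350000, y=2.327981:
  k1 = f(1.350000, 2.327981) = 2.588972
  k2 = f(1.700000, 3.234121) = 3.325182
  y ← 2.327981 + (0.35/2)·(2.588972 + 3.325182) = 3.362958
y(1.7) ≈ 3.3630

3.3630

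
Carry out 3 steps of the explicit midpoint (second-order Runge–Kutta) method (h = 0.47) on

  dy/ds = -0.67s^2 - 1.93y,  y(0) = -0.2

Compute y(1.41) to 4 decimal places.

-0.4017

Midpoint: k1 = f(s_n, y_n); k2 = f(s_n + h/2, y_n + (h/2)·k1); y_{n+1} = y_n + h·k2.
s=0.000000, y=-0.200000:
  k1 = f(0.000000, -0.200000) = 0.386000
  k2 = f(0.235000, -0.109290) = 0.173929
  y ← -0.200000 + 0.47·0.173929 = -0.118253
s=0.470000, y=-0.118253:
  k1 = f(0.470000, -0.118253) = 0.080226
  k2 = f(0.705000, -0.099400) = -0.141164
  y ← -0.118253 + 0.47·(-0.141164) = -0.184601
s=0.940000, y=-0.184601:
  k1 = f(0.940000, -0.184601) = -0.235733
  k2 = f(1.175000, -0.239998) = -0.461823
  y ← -0.184601 + 0.47·(-0.461823) = -0.401657
y(1.41) ≈ -0.4017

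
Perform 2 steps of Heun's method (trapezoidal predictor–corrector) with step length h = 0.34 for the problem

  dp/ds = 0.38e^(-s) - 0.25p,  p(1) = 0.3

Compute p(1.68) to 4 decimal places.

0.3162

Heun: k1 = f(s_n, p_n); k2 = f(s_n + h, p_n + h·k1); p_{n+1} = p_n + (h/2)·(k1 + k2).
s=1.000000, p=0.300000:
  k1 = f(1.000000, 0.300000) = 0.064794
  k2 = f(1.340000, 0.322030) = 0.018994
  p ← 0.300000 + (0.34/2)·(0.064794 + 0.018994) = 0.314244
s=1.340000, p=0.314244:
  k1 = f(1.340000, 0.314244) = 0.020940
  k2 = f(1.680000, 0.321364) = -0.009519
  p ← 0.314244 + (0.34/2)·(0.020940 + (-0.009519)) = 0.316186
p(1.68) ≈ 0.3162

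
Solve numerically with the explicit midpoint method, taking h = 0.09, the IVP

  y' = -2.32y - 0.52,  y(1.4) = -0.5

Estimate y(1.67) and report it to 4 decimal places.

-0.3724

Midpoint: k1 = f(x_n, y_n); k2 = f(x_n + h/2, y_n + (h/2)·k1); y_{n+1} = y_n + h·k2.
x=1.400000, y=-0.500000:
  k1 = f(1.400000, -0.500000) = 0.640000
  k2 = f(1.445000, -0.471200) = 0.573184
  y ← -0.500000 + 0.09·0.573184 = -0.448413
x=1.490000, y=-0.448413:
  k1 = f(1.490000, -0.448413) = 0.520319
  k2 = f(1.535000, -0.424999) = 0.465998
  y ← -0.448413 + 0.09·0.465998 = -0.406474
x=1.580000, y=-0.406474:
  k1 = f(1.580000, -0.406474) = 0.423019
  k2 = f(1.625000, -0.387438) = 0.378856
  y ← -0.406474 + 0.09·0.378856 = -0.372377
y(1.67) ≈ -0.3724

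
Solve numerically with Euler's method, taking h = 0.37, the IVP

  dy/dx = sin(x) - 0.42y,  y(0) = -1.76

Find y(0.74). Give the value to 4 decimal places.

Euler: y_{n+1} = y_n + h·f(x_n, y_n).
x=0.000000, y=-1.760000: f=0.739200 → y ← -1.760000 + 0.37·0.739200 = -1.486496
x=0.370000, y=-1.486496: f=0.985944 → y ← -1.486496 + 0.37·0.985944 = -1.121697
y(0.74) ≈ -1.1217

-1.1217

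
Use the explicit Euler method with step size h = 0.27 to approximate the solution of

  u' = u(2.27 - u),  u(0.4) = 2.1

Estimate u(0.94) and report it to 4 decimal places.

2.2400

Euler: u_{n+1} = u_n + h·f(x_n, u_n).
x=0.400000, u=2.100000: f=0.357000 → u ← 2.100000 + 0.27·0.357000 = 2.196390
x=0.670000, u=2.196390: f=0.161676 → u ← 2.196390 + 0.27·0.161676 = 2.240043
u(0.94) ≈ 2.2400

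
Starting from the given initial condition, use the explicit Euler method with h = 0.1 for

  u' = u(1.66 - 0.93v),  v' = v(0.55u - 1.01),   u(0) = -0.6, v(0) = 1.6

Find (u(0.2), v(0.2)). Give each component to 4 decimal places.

-0.6330, 1.1991

Euler on (u,v): u_{n+1} = u_n + h·u', v_{n+1} = v_n + h·v'.
0.000000: (-0.600000, 1.600000); f=(-0.103200, -2.144000) → (-0.610320, 1.385600)
0.100000: (-0.610320, 1.385600); f=(-0.226668, -1.864569) → (-0.632987, 1.199143)
(u(0.2), v(0.2)) ≈ (-0.6330, 1.1991)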